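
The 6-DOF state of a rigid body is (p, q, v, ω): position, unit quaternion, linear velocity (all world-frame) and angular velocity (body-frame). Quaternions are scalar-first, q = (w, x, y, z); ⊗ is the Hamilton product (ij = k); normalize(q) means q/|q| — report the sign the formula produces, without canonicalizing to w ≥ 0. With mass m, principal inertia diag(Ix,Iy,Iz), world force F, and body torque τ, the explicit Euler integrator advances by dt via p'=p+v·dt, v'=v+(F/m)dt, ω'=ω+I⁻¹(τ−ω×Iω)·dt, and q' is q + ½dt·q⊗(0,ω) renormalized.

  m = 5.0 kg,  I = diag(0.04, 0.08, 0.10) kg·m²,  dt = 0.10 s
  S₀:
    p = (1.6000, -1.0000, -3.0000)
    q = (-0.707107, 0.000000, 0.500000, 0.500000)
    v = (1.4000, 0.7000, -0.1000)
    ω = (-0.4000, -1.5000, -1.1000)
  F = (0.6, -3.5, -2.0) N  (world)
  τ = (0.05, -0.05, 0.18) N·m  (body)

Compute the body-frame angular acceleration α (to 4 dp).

α = (0.4250, -0.2950, 1.5600)

ω×(Iω) gyroscopic = (0.0330, -0.0264, 0.0240)
(τ − ω×Iω)/I = (0.4250, -0.2950, 1.5600)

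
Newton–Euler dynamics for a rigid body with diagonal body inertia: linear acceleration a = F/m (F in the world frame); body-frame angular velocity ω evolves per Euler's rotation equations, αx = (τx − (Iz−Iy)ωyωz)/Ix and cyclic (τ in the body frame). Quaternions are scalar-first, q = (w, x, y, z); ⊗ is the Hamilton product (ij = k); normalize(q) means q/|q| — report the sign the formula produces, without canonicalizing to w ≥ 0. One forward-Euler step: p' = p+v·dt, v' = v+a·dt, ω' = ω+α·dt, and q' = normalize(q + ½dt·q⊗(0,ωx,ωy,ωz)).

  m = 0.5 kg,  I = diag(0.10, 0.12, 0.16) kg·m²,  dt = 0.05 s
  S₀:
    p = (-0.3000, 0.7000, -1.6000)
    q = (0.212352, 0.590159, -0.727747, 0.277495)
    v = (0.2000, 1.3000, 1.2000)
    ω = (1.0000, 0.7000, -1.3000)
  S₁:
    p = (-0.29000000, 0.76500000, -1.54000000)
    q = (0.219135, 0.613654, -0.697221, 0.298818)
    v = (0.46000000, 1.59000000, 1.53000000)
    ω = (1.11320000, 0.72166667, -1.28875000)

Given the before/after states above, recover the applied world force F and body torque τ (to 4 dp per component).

F = (2.6000, 2.9000, 3.3000)
τ = (0.1900, 0.1300, 0.0500)

rate change Δω = (0.11320000, 0.02166667, 0.01125000)
gyro term ω₀×Iω₀ = (-0.0364, 0.0780, 0.0140)
τ = I·(Δω/dt) + ω₀×(Iω₀) = (0.1900, 0.1300, 0.0500)
Δv = v₁−v₀ = (0.26000000, 0.29000000, 0.33000000)
F = m·Δv/dt = (2.6000, 2.9000, 3.3000)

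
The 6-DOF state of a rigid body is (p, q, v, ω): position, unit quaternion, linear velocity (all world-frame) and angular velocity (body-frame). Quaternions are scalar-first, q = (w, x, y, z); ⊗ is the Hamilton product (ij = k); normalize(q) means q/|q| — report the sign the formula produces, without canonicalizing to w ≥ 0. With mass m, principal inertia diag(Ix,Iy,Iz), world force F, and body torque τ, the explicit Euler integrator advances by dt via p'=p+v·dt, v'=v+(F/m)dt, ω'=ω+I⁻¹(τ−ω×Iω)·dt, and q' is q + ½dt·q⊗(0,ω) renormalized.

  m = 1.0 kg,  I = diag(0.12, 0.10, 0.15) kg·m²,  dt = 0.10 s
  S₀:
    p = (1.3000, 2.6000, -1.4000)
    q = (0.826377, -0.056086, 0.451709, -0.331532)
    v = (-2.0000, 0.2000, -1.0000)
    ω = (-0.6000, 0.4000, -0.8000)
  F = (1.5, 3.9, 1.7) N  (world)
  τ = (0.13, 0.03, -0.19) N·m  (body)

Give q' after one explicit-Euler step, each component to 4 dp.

q' = (0.8012, -0.0922, 0.4753, -0.3516)

Hamilton product q⊗(0,ω) = (-0.4795608, -0.7245806, 0.4846012, -0.4125106)
q' = normalize(q + ½dt·q⊗(0,ω)) = (0.8012, -0.0922, 0.4753, -0.3516)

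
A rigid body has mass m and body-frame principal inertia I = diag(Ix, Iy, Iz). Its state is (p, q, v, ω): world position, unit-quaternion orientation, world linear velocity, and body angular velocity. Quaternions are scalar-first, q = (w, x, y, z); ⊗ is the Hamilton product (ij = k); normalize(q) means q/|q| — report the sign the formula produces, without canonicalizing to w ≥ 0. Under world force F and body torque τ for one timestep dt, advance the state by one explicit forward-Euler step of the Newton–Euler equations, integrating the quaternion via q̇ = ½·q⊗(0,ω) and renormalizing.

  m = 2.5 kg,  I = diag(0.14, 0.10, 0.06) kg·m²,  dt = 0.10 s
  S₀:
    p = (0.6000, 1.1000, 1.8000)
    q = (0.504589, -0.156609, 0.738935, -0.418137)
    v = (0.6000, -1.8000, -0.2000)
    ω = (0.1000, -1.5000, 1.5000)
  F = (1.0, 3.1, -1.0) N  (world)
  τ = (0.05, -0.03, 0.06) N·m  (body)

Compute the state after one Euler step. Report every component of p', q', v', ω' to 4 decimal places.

p' = (0.6600, 0.9200, 1.7800)
q' = (0.5888, -0.1293, 0.7068, -0.3702)
v' = (0.6400, -1.6760, -0.2400)
ω' = (0.0714, -1.5420, 1.5900)

linear accel F/m = (0.4000, 1.2400, -0.4000)
p' = p + v·dt = (0.6600, 0.9200, 1.7800)
new velocity v' = (0.6400, -1.6760, -0.2400)
ω×(Iω) gyroscopic = (0.0900, 0.0120, 0.0060)
angular accel α = (-0.2857, -0.4200, 0.9000)
ω + α·dt = (0.0714, -1.5420, 1.5900)
q⊗(0,ω) = (1.7512689, 0.5316559, -0.5637837, 0.9179035)
q' = normalize(q + ½dt·q⊗(0,ω)) = (0.5888, -0.1293, 0.7068, -0.3702)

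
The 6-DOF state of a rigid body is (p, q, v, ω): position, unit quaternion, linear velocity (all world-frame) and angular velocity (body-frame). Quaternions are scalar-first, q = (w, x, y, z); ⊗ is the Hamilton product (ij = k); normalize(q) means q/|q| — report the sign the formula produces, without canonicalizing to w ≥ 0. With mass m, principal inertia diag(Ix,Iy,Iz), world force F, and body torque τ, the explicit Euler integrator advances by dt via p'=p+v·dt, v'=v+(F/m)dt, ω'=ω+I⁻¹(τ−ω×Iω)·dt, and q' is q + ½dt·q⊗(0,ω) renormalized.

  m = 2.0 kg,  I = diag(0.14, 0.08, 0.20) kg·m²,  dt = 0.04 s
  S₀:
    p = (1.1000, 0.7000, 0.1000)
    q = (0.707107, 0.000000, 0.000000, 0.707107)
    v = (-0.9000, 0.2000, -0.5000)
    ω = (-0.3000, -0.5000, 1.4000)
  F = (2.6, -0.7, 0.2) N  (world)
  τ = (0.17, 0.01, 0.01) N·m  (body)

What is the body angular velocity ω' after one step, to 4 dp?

ω' = (-0.2274, -0.5076, 1.4038)

precession coupling ω×(Iω) = (-0.0840, 0.0252, -0.0090)
(τ − ω×Iω)/I = (1.8143, -0.1900, 0.0950)
ω + α·dt = (-0.2274, -0.5076, 1.4038)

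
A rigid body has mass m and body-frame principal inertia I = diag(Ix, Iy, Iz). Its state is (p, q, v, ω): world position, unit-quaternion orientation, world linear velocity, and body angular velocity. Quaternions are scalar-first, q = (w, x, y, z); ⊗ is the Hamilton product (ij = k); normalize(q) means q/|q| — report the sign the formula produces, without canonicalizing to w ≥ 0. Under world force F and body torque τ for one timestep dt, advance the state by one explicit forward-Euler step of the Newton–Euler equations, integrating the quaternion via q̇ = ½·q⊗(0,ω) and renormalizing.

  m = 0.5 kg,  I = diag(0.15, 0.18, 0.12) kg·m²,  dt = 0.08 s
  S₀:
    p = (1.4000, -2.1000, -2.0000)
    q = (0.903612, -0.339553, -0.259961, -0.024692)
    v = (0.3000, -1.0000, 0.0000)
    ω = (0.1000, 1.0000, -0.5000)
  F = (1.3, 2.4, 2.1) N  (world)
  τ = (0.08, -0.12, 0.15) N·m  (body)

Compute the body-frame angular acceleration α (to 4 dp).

precession coupling ω×(Iω) = (0.0300, -0.0015, 0.0030)
α = I⁻¹(τ − ω×Iω) = (0.3333, -0.6583, 1.2250)

α = (0.3333, -0.6583, 1.2250)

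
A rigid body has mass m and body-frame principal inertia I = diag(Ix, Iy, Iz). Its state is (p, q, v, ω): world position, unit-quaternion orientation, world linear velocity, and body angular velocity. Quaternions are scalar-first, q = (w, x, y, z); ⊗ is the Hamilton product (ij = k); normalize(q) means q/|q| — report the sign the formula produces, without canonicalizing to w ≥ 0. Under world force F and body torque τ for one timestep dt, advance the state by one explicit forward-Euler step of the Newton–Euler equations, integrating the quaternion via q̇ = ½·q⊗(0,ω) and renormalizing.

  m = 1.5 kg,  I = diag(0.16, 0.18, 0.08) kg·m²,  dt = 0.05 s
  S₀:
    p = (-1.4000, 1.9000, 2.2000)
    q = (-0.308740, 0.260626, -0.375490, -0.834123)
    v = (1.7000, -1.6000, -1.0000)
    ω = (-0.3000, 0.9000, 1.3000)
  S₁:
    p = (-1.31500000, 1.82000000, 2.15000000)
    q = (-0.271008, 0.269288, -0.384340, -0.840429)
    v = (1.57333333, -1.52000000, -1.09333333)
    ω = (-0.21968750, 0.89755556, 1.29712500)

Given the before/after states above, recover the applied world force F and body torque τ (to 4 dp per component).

ω₁ − ω₀ = (0.08031250, -0.00244444, -0.00287500)
I·α + gyro = (0.1400, -0.0400, -0.0100)
Δv = v₁−v₀ = (-0.12666667, 0.08000000, -0.09333333)
m·(v₁−v₀)/dt = (-3.8000, 2.4000, -2.8000)

F = (-3.8000, 2.4000, -2.8000)
τ = (0.1400, -0.0400, -0.0100)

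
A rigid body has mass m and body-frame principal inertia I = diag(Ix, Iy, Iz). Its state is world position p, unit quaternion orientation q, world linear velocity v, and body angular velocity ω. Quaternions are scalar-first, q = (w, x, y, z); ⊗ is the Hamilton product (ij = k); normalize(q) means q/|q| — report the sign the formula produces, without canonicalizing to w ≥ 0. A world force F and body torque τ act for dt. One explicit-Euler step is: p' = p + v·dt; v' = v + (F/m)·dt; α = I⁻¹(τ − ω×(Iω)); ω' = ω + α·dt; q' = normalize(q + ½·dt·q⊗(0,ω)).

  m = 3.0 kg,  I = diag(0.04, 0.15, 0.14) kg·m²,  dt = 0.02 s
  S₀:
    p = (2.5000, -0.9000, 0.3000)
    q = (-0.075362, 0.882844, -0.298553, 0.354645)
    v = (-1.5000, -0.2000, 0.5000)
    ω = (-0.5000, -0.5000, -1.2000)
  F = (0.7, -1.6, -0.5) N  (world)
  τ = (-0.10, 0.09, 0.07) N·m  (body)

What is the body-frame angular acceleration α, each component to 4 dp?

α = (-2.3500, 1.0000, 0.3036)

ω×(Iω) gyroscopic = (-0.0060, -0.0600, 0.0275)
(τ − ω×Iω)/I = (-2.3500, 1.0000, 0.3036)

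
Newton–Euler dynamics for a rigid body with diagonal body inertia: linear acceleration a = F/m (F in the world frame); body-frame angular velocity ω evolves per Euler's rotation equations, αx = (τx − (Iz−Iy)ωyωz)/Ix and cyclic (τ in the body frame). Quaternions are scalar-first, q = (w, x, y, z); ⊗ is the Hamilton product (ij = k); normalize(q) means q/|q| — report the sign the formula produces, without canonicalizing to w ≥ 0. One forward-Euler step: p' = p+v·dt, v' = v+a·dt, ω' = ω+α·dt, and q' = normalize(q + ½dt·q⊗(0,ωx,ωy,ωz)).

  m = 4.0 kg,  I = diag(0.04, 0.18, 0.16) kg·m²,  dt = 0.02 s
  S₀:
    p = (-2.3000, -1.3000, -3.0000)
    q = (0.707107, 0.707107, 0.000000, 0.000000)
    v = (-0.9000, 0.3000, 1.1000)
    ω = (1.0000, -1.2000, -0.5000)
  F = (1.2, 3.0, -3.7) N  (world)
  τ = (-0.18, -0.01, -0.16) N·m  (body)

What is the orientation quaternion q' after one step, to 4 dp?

Hamilton product q⊗(0,ω) = (-0.7071070, 0.7071070, -0.4949749, -1.2020819)
q' = normalize(q + ½dt·q⊗(0,ω)) = (0.6999, 0.7141, -0.0049, -0.0120)

q' = (0.6999, 0.7141, -0.0049, -0.0120)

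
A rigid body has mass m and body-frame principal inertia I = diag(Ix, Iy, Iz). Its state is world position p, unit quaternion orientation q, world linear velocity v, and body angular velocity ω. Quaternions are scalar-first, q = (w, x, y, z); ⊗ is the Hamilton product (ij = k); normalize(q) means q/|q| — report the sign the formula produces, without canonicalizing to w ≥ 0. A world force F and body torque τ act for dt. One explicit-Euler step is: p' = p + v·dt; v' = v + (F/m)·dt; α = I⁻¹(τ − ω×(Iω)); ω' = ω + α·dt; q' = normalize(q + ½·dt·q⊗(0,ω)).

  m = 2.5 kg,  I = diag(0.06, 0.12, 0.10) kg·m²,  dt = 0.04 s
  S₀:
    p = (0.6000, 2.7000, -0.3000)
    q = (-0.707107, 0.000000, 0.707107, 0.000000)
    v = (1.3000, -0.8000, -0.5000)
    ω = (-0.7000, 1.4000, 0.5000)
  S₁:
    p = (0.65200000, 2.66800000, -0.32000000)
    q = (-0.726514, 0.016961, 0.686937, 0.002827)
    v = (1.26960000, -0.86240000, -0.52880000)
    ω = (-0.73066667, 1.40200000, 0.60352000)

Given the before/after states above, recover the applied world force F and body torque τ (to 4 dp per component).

F = (-1.9000, -3.9000, -1.8000)
τ = (-0.0600, 0.0200, 0.2000)

Δv = v₁−v₀ = (-0.03040000, -0.06240000, -0.02880000)
applied force F = (-1.9000, -3.9000, -1.8000)
Δω = ω₁−ω₀ = (-0.03066667, 0.00200000, 0.10352000)
applied torque τ = (-0.0600, 0.0200, 0.2000)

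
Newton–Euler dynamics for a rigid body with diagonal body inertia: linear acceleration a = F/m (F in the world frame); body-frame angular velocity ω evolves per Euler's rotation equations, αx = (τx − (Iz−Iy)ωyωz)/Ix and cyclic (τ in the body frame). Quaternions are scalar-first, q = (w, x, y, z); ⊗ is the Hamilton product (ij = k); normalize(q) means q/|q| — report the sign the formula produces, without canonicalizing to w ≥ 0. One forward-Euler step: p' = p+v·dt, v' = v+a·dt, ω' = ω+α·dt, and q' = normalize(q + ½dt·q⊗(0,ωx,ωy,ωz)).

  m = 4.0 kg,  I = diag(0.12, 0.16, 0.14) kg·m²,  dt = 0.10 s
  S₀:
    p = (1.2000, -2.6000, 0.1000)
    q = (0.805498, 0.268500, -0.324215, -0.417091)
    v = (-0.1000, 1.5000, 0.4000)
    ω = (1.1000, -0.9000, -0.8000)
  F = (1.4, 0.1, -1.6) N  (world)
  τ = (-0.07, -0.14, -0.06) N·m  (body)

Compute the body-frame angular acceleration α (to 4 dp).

α = (-0.4633, -0.9850, -0.1457)

gyro term ω×Iω = (-0.0144, 0.0176, -0.0396)
angular accel α = (-0.4633, -0.9850, -0.1457)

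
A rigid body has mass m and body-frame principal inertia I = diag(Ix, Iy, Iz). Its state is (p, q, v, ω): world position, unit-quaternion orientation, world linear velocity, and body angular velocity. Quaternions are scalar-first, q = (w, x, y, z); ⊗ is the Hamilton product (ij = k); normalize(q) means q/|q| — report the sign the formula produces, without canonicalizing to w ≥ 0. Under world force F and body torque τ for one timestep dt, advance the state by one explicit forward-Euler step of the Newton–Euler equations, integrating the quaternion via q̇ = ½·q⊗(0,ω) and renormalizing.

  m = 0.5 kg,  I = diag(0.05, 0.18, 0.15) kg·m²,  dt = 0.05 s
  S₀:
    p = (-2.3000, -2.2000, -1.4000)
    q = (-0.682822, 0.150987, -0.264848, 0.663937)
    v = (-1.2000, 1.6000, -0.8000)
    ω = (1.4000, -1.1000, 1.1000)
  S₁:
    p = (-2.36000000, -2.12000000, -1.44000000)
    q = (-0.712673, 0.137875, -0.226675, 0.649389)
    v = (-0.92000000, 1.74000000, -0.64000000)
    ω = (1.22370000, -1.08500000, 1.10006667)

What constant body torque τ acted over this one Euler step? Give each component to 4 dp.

rate change Δω = (-0.17630000, 0.01500000, 0.00006667)
I·α + gyro = (-0.1400, -0.1000, -0.2000)

τ = (-0.1400, -0.1000, -0.2000)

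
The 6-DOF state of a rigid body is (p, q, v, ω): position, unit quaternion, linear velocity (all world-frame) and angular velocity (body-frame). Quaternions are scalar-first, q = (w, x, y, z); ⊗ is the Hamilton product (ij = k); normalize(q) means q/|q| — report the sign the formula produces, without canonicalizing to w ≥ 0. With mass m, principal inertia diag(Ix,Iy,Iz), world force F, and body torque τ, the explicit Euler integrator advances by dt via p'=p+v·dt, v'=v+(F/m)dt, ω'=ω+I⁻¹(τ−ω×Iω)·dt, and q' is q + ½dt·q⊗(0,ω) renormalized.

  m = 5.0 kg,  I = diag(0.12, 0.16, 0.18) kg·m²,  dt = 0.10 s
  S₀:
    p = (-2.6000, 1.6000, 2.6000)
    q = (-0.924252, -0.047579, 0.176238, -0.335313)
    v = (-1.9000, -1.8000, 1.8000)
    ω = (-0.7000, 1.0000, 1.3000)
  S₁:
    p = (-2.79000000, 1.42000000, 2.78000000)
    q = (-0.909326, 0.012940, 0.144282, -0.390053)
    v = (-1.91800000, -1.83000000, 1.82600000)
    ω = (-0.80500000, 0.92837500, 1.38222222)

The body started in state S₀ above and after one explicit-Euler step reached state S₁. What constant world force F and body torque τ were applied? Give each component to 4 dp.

v₁ − v₀ = (-0.01800000, -0.03000000, 0.02600000)
applied force F = (-0.9000, -1.5000, 1.3000)
Δω = ω₁−ω₀ = (-0.10500000, -0.07162500, 0.08222222)
precession coupling = (0.0260, 0.0546, -0.0280)
applied torque τ = (-0.1000, -0.0600, 0.1200)

F = (-0.9000, -1.5000, 1.3000)
τ = (-0.1000, -0.0600, 0.1200)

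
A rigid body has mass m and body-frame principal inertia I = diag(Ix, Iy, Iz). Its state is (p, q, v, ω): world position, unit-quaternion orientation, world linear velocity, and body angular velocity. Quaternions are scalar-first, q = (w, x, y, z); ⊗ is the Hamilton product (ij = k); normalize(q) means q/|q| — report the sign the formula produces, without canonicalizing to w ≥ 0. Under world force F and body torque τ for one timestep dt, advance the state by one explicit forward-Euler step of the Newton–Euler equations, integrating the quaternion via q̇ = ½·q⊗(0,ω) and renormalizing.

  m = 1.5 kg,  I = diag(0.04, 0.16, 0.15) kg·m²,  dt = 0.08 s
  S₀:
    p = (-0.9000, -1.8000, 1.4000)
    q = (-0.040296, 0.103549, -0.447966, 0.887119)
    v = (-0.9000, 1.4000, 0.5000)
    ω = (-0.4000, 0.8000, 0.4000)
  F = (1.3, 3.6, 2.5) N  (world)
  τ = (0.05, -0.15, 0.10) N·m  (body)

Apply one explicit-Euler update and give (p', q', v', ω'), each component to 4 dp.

a = F/m = (0.8667, 2.4000, 1.6667)
p' = p + v·dt = (-0.9720, -1.6880, 1.4400)
v + (F/m)dt = (-0.8307, 1.5920, 0.6333)
ω×(Iω) gyroscopic = (-0.0032, 0.0176, -0.0384)
angular accel α = (1.3300, -1.0475, 0.9227)
ω' = ω + α·dt = (-0.2936, 0.7162, 0.4738)
2q̇ = q⊗(0,ω) = (0.0449448, -0.8727632, -0.4285040, -0.1124656)
updated quaternion q' = (-0.0385, 0.0686, -0.4647, 0.8819)

p' = (-0.9720, -1.6880, 1.4400)
q' = (-0.0385, 0.0686, -0.4647, 0.8819)
v' = (-0.8307, 1.5920, 0.6333)
ω' = (-0.2936, 0.7162, 0.4738)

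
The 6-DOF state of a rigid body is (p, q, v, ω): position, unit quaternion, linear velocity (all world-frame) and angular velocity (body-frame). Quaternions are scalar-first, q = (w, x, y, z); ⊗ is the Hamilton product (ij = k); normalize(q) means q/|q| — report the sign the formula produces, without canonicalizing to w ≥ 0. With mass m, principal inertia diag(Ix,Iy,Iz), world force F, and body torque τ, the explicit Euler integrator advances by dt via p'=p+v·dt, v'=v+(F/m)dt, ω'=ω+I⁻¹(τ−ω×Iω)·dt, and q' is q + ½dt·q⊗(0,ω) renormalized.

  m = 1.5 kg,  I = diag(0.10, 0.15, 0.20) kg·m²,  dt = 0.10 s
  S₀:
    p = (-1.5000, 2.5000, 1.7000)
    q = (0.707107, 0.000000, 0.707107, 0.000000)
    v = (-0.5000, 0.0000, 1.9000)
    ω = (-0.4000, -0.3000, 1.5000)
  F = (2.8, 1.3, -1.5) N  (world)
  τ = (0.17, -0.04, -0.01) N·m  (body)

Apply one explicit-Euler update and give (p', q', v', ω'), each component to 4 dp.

p + v·dt = (-1.5500, 2.5000, 1.8900)
v + (F/m)dt = (-0.3133, 0.0867, 1.8000)
ω×(Iω) gyroscopic = (-0.0225, 0.0600, 0.0060)
angular accel α = (1.9250, -0.6667, -0.0800)
new body rate ω' = (-0.2075, -0.3667, 1.4920)
2q̇ = q⊗(0,ω) = (0.2121321, 0.7778177, -0.2121321, 1.3435033)
updated quaternion q' = (0.7155, 0.0388, 0.6943, 0.0670)

p' = (-1.5500, 2.5000, 1.8900)
q' = (0.7155, 0.0388, 0.6943, 0.0670)
v' = (-0.3133, 0.0867, 1.8000)
ω' = (-0.2075, -0.3667, 1.4920)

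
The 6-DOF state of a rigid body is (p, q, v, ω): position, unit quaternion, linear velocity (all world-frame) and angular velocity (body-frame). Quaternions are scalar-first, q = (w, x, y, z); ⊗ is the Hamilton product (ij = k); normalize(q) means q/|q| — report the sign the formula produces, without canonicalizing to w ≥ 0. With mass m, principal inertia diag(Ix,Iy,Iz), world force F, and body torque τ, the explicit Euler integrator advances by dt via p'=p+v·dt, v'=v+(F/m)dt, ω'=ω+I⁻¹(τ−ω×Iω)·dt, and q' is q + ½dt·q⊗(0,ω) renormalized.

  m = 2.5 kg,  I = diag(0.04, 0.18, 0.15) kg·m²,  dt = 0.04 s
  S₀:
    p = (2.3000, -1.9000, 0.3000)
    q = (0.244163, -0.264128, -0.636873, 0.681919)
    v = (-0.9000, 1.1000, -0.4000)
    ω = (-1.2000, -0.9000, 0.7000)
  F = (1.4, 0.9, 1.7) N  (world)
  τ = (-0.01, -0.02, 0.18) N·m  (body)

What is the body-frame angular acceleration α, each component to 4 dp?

α = (-0.7225, -0.6244, 0.1920)

ω×(Iω) gyroscopic = (0.0189, 0.0924, 0.1512)
(τ − ω×Iω)/I = (-0.7225, -0.6244, 0.1920)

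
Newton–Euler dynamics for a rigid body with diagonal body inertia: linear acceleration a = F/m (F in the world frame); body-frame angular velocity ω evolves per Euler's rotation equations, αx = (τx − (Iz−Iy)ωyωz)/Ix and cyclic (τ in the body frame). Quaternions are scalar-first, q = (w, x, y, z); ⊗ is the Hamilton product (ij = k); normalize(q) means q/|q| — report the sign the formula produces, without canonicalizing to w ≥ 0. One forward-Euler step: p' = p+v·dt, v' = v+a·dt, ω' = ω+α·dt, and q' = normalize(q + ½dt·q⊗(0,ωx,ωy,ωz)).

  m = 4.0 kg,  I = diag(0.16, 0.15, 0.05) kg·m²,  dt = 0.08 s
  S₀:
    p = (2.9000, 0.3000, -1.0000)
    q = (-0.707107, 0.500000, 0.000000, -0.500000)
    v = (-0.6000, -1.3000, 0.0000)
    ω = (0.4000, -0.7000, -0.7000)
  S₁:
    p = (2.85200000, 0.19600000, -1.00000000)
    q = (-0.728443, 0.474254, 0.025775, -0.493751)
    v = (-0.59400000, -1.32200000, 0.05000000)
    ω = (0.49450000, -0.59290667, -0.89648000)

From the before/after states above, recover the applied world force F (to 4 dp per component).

F = (0.3000, -1.1000, 2.5000)

Δv = v₁−v₀ = (0.00600000, -0.02200000, 0.05000000)
F = m·Δv/dt = (0.3000, -1.1000, 2.5000)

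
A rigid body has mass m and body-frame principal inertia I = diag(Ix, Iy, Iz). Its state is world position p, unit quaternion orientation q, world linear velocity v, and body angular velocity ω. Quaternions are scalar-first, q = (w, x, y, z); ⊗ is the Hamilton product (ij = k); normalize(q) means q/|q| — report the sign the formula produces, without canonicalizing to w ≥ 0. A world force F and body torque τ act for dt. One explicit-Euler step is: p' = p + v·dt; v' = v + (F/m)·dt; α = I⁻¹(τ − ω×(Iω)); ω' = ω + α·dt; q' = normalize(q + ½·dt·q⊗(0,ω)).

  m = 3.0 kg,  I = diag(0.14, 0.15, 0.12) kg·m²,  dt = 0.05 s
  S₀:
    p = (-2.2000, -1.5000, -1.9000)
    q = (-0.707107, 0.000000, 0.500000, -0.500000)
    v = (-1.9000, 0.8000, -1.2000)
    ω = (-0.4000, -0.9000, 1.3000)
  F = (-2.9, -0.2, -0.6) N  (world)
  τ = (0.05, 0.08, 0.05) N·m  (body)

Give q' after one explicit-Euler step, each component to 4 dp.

q' = (-0.6790, 0.0121, 0.5205, -0.5176)

q⊗(0,ω) = (1.1000000, 0.4828428, 0.8363963, -0.7192391)
q + ½dt·q⊗(0,ω), renormalized = (-0.6790, 0.0121, 0.5205, -0.5176)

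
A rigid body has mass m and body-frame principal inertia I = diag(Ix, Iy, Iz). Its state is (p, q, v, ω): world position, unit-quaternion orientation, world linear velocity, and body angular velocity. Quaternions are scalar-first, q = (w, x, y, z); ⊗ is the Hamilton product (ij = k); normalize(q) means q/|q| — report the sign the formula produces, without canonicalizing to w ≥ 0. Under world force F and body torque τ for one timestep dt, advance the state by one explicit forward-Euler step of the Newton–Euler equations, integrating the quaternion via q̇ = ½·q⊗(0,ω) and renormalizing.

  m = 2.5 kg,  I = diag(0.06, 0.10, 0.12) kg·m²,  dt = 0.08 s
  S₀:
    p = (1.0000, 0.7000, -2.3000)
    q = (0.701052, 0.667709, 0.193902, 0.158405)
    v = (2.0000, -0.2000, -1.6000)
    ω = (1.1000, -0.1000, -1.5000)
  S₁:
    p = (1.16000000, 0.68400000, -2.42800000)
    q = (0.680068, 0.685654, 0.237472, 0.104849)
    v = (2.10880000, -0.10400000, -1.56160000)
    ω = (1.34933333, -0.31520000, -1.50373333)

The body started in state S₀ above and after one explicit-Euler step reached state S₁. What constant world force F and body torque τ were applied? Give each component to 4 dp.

Δv = v₁−v₀ = (0.10880000, 0.09600000, 0.03840000)
F = m·Δv/dt = (3.4000, 3.0000, 1.2000)
ω₁ − ω₀ = (0.24933333, -0.21520000, -0.00373333)
applied torque τ = (0.1900, -0.1700, -0.0100)

F = (3.4000, 3.0000, 1.2000)
τ = (0.1900, -0.1700, -0.0100)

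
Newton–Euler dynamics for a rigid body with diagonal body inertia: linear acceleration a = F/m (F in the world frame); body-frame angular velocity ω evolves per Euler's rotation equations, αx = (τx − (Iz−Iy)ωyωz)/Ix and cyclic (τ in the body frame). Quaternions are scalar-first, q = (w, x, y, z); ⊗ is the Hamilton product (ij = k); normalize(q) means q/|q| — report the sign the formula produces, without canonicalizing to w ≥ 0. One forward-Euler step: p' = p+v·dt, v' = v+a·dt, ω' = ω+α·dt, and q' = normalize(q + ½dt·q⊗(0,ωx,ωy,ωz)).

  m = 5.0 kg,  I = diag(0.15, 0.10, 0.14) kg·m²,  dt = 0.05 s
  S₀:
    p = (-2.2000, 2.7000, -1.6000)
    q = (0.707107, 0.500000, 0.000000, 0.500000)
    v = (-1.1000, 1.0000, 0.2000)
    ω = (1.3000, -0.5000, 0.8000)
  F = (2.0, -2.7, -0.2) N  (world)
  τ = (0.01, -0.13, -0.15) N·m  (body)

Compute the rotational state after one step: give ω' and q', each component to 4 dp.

ω' = (1.3087, -0.5702, 0.7348)
q' = (0.6803, 0.5288, -0.0026, 0.5075)

angular accel α = (0.1733, -1.4040, -1.3036)
ω' = ω + α·dt = (1.3087, -0.5702, 0.7348)
q⊗(0,ω) = (-1.0500000, 1.1692391, -0.1035535, 0.3156856)
q + ½dt·q⊗(0,ω), renormalized = (0.6803, 0.5288, -0.0026, 0.5075)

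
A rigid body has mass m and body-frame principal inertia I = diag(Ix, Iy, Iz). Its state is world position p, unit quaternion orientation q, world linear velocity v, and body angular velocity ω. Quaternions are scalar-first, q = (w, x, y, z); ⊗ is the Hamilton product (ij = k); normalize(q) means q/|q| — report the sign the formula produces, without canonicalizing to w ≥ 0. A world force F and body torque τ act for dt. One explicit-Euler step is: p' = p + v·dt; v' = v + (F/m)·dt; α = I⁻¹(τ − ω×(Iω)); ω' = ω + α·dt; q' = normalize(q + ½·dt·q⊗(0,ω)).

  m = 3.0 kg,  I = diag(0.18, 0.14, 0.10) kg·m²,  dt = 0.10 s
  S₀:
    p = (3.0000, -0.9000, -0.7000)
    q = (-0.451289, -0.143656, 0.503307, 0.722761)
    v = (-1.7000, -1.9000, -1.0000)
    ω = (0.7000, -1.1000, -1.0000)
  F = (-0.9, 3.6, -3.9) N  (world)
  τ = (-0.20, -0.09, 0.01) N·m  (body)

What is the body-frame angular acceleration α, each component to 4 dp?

gyro term ω×Iω = (-0.0440, -0.0560, 0.0308)
(τ − ω×Iω)/I = (-0.8667, -0.2429, -0.2080)

α = (-0.8667, -0.2429, -0.2080)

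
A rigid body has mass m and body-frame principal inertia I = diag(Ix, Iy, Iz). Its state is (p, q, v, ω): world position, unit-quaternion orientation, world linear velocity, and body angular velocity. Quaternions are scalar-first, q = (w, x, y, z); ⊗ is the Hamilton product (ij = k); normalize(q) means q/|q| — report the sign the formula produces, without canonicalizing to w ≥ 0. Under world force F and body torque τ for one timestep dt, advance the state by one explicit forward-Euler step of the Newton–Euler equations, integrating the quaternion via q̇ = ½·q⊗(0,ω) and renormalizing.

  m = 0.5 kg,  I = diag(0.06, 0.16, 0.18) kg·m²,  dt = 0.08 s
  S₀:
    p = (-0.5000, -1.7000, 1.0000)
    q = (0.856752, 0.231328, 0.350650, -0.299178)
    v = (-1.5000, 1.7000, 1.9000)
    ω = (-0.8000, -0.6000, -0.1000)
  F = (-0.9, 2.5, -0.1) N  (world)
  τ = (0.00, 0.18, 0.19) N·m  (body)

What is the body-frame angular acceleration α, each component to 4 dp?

ω×(Iω) gyroscopic = (0.0012, -0.0096, 0.0480)
α = I⁻¹(τ − ω×Iω) = (-0.0200, 1.1850, 0.7889)

α = (-0.0200, 1.1850, 0.7889)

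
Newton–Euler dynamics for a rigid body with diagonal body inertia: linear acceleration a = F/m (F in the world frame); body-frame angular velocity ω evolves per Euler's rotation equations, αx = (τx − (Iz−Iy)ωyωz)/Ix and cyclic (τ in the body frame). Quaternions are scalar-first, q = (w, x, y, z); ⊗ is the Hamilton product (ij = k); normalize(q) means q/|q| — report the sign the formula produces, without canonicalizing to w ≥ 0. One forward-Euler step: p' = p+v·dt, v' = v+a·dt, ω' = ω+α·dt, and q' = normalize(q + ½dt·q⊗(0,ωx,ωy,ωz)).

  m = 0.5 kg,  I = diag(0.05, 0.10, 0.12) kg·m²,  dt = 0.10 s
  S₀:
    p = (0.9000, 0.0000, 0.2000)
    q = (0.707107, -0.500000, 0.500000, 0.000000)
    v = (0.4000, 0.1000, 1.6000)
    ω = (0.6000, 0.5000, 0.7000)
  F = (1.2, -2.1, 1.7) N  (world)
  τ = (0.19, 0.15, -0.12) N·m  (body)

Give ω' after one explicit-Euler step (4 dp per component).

(τ − ω×Iω)/I = (3.6600, 1.7940, -1.1250)
ω' = ω + α·dt = (0.9660, 0.6794, 0.5875)

ω' = (0.9660, 0.6794, 0.5875)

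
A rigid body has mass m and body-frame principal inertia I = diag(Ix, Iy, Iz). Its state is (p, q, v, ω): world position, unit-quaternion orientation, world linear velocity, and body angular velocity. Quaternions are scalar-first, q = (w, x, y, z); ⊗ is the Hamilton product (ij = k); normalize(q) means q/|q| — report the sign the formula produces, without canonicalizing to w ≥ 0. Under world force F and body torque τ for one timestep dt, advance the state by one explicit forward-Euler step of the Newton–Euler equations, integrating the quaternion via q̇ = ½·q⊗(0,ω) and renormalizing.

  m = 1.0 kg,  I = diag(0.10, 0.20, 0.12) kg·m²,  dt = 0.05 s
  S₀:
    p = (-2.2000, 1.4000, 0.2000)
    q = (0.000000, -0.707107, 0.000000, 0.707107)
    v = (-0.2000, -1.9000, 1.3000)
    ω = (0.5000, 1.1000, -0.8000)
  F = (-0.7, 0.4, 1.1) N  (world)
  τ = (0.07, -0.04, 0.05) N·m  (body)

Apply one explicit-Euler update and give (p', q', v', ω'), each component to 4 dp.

a = F/m = (-0.7000, 0.4000, 1.1000)
new position p' = (-2.2100, 1.3050, 0.2650)
v' = v + a·dt = (-0.2350, -1.8800, 1.3550)
gyro term ω×Iω = (0.0704, 0.0080, 0.0550)
angular accel α = (-0.0040, -0.2400, -0.0417)
ω' = ω + α·dt = (0.4998, 1.0880, -0.8021)
2q̇ = q⊗(0,ω) = (0.9192391, -0.7778177, -0.2121321, -0.7778177)
updated quaternion q' = (0.0230, -0.7261, -0.0053, 0.6872)

p' = (-2.2100, 1.3050, 0.2650)
q' = (0.0230, -0.7261, -0.0053, 0.6872)
v' = (-0.2350, -1.8800, 1.3550)
ω' = (0.4998, 1.0880, -0.8021)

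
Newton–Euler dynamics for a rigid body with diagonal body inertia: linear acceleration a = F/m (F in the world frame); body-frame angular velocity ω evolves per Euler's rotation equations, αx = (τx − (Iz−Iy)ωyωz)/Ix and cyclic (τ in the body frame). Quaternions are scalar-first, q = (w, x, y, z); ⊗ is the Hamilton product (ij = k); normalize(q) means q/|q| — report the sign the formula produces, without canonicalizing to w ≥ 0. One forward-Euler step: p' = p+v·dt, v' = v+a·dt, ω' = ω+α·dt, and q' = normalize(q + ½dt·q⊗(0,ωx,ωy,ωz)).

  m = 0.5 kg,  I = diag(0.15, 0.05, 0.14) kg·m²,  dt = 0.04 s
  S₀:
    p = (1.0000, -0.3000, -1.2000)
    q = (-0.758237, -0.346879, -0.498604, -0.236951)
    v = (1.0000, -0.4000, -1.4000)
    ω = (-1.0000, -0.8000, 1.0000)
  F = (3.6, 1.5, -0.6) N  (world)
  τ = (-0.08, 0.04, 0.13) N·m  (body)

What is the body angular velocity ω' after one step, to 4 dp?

gyro term ω×Iω = (-0.0720, -0.0100, -0.0800)
(τ − ω×Iω)/I = (-0.0533, 1.0000, 1.5000)
new body rate ω' = (-1.0021, -0.7600, 1.0600)

ω' = (-1.0021, -0.7600, 1.0600)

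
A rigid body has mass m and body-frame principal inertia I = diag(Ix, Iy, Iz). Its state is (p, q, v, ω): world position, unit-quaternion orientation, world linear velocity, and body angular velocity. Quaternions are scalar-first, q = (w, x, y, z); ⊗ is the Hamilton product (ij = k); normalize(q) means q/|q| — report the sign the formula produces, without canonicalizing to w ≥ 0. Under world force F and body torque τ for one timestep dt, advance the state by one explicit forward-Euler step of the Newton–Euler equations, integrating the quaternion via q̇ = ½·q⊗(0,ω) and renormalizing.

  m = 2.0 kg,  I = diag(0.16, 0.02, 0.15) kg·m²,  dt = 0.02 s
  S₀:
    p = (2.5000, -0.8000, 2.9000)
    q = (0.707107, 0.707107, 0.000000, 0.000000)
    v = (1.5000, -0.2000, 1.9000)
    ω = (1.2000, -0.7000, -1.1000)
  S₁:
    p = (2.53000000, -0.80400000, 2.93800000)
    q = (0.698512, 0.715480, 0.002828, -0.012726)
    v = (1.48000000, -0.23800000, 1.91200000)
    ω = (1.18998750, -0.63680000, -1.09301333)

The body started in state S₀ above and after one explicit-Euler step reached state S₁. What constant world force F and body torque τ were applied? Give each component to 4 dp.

ω₁ − ω₀ = (-0.01001250, 0.06320000, 0.00698667)
gyro term ω₀×Iω₀ = (0.1001, -0.0132, 0.1176)
τ = I·(Δω/dt) + ω₀×(Iω₀) = (0.0200, 0.0500, 0.1700)
Δv = v₁−v₀ = (-0.02000000, -0.03800000, 0.01200000)
F = m·Δv/dt = (-2.0000, -3.8000, 1.2000)

F = (-2.0000, -3.8000, 1.2000)
τ = (0.0200, 0.0500, 0.1700)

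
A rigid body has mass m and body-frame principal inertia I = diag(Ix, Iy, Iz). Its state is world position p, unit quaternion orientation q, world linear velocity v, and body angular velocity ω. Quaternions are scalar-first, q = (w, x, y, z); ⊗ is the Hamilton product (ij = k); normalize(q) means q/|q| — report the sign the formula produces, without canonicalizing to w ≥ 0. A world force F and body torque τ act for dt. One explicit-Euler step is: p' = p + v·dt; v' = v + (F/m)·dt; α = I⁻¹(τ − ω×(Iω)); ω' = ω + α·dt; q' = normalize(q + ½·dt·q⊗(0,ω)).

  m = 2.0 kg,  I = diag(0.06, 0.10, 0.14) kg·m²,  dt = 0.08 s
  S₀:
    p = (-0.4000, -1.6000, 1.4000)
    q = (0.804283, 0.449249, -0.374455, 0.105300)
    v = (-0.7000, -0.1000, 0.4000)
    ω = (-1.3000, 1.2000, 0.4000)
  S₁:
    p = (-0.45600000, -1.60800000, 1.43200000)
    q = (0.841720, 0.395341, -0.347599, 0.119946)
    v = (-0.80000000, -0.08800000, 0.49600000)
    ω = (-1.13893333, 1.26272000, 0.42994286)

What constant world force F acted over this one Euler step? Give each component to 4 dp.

v₁ − v₀ = (-0.10000000, 0.01200000, 0.09600000)
applied force F = (-2.5000, 0.3000, 2.4000)

F = (-2.5000, 0.3000, 2.4000)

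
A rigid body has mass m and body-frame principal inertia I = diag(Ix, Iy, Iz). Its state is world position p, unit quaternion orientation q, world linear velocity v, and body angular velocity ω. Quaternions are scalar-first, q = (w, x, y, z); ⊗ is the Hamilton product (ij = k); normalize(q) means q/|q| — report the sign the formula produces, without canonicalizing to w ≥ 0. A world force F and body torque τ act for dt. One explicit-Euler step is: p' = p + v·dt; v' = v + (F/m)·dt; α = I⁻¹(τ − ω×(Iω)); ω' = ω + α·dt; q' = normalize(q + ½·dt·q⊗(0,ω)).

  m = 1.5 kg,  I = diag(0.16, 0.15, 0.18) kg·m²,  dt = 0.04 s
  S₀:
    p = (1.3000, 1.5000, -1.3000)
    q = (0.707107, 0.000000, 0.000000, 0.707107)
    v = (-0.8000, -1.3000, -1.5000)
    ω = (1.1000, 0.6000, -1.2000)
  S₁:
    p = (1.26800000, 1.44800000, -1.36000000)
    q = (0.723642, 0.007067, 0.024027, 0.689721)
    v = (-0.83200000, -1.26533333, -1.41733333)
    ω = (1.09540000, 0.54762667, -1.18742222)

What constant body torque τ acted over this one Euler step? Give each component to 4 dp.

rate change Δω = (-0.00460000, -0.05237333, 0.01257778)
ω₀×(Iω₀) = (-0.0216, 0.0264, -0.0066)
applied torque τ = (-0.0400, -0.1700, 0.0500)

τ = (-0.0400, -0.1700, 0.0500)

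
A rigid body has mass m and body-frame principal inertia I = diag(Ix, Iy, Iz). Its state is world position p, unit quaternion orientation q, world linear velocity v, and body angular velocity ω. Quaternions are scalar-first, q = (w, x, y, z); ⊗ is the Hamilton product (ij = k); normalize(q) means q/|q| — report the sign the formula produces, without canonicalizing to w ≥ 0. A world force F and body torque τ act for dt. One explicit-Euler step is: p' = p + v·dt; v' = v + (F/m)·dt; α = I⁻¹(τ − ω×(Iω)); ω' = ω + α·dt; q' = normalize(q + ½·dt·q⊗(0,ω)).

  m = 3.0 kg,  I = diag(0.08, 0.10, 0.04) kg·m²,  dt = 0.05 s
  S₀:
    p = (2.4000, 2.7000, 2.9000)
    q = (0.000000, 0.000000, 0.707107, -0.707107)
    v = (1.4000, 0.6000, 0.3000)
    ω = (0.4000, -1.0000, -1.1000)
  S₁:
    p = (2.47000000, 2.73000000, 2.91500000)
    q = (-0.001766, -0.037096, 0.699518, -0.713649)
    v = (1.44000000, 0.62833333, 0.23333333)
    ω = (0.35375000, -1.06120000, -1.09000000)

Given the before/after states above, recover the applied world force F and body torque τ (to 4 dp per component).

F = (2.4000, 1.7000, -4.0000)
τ = (-0.1400, -0.1400, 0.0000)

Δv = v₁−v₀ = (0.04000000, 0.02833333, -0.06666667)
applied force F = (2.4000, 1.7000, -4.0000)
rate change Δω = (-0.04625000, -0.06120000, 0.01000000)
applied torque τ = (-0.1400, -0.1400, 0.0000)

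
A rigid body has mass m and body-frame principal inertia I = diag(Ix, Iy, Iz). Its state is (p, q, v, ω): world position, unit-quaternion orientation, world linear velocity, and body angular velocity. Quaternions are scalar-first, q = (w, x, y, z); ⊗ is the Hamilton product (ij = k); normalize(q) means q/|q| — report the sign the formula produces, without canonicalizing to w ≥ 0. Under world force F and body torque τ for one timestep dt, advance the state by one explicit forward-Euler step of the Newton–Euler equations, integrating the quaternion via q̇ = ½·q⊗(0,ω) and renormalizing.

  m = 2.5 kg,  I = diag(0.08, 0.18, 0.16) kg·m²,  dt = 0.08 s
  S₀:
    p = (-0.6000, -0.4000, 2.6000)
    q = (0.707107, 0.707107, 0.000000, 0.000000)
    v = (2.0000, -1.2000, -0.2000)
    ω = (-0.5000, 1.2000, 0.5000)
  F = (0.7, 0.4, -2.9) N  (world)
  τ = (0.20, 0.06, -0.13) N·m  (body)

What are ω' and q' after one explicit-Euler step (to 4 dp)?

precession coupling ω×(Iω) = (-0.0120, 0.0200, -0.0600)
(τ − ω×Iω)/I = (2.6500, 0.2222, -0.4375)
new body rate ω' = (-0.2880, 1.2178, 0.4650)
Hamilton product q⊗(0,ω) = (0.3535535, -0.3535535, 0.4949749, 1.2020819)
q' = normalize(q + ½dt·q⊗(0,ω)) = (0.7201, 0.6919, 0.0198, 0.0480)

ω' = (-0.2880, 1.2178, 0.4650)
q' = (0.7201, 0.6919, 0.0198, 0.0480)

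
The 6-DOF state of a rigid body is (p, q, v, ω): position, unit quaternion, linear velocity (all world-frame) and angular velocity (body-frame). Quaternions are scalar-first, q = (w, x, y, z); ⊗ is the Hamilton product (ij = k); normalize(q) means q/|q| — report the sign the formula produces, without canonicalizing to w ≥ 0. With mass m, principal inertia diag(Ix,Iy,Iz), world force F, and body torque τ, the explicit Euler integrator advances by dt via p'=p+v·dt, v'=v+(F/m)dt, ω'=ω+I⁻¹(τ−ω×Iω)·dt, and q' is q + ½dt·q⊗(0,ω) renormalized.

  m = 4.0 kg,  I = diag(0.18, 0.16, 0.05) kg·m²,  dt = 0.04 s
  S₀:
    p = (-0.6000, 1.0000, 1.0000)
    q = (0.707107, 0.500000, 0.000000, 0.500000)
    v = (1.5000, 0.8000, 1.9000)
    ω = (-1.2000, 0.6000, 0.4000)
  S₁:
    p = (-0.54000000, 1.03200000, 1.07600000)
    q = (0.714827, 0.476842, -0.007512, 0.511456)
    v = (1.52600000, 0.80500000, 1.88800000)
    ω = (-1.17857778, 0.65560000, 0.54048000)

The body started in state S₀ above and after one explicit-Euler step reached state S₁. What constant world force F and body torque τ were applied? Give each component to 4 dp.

ω₁ − ω₀ = (0.02142222, 0.05560000, 0.14048000)
precession coupling = (-0.0264, -0.0624, 0.0144)
τ = I·(Δω/dt) + ω₀×(Iω₀) = (0.0700, 0.1600, 0.1900)
Δv = v₁−v₀ = (0.02600000, 0.00500000, -0.01200000)
F = m·Δv/dt = (2.6000, 0.5000, -1.2000)

F = (2.6000, 0.5000, -1.2000)
τ = (0.0700, 0.1600, 0.1900)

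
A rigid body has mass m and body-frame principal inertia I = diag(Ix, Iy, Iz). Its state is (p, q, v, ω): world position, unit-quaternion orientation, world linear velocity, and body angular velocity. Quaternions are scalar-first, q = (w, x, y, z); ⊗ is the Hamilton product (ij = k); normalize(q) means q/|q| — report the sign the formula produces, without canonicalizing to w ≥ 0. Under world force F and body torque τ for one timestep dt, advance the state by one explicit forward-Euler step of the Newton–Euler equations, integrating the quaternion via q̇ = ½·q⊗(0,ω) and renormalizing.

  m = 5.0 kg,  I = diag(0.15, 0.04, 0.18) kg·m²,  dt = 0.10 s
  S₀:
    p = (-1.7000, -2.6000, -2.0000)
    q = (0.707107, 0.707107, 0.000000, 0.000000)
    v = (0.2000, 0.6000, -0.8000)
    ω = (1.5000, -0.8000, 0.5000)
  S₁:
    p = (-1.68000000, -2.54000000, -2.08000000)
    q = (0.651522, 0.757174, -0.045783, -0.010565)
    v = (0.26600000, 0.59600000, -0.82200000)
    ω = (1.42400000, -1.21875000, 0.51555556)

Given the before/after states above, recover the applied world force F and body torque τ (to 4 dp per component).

F = (3.3000, -0.2000, -1.1000)
τ = (-0.1700, -0.1900, 0.1600)

v₁ − v₀ = (0.06600000, -0.00400000, -0.02200000)
F = m·Δv/dt = (3.3000, -0.2000, -1.1000)
ω₁ − ω₀ = (-0.07600000, -0.41875000, 0.01555556)
ω₀×(Iω₀) = (-0.0560, -0.0225, 0.1320)
τ = I·(Δω/dt) + ω₀×(Iω₀) = (-0.1700, -0.1900, 0.1600)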